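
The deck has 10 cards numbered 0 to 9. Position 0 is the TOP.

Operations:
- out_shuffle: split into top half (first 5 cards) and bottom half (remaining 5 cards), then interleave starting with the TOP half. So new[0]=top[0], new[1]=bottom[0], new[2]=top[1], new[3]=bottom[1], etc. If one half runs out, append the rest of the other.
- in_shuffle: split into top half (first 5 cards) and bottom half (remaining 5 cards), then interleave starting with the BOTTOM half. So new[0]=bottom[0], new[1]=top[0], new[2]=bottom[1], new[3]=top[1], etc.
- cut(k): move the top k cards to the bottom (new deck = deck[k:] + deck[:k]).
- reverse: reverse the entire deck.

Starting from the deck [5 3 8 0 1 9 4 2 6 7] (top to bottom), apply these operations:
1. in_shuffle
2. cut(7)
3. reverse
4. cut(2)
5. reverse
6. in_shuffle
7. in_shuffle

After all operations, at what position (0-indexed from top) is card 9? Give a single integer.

Answer: 1

Derivation:
After op 1 (in_shuffle): [9 5 4 3 2 8 6 0 7 1]
After op 2 (cut(7)): [0 7 1 9 5 4 3 2 8 6]
After op 3 (reverse): [6 8 2 3 4 5 9 1 7 0]
After op 4 (cut(2)): [2 3 4 5 9 1 7 0 6 8]
After op 5 (reverse): [8 6 0 7 1 9 5 4 3 2]
After op 6 (in_shuffle): [9 8 5 6 4 0 3 7 2 1]
After op 7 (in_shuffle): [0 9 3 8 7 5 2 6 1 4]
Card 9 is at position 1.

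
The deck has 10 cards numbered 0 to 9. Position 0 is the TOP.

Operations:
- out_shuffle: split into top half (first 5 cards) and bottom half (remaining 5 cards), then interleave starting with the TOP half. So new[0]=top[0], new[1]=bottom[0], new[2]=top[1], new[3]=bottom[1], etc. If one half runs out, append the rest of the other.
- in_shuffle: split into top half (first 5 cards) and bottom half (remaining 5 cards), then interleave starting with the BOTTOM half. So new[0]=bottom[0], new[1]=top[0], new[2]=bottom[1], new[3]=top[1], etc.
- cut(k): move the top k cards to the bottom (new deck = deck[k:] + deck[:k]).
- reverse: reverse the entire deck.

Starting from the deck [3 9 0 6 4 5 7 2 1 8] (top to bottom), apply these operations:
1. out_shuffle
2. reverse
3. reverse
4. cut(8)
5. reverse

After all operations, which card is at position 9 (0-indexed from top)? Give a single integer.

After op 1 (out_shuffle): [3 5 9 7 0 2 6 1 4 8]
After op 2 (reverse): [8 4 1 6 2 0 7 9 5 3]
After op 3 (reverse): [3 5 9 7 0 2 6 1 4 8]
After op 4 (cut(8)): [4 8 3 5 9 7 0 2 6 1]
After op 5 (reverse): [1 6 2 0 7 9 5 3 8 4]
Position 9: card 4.

Answer: 4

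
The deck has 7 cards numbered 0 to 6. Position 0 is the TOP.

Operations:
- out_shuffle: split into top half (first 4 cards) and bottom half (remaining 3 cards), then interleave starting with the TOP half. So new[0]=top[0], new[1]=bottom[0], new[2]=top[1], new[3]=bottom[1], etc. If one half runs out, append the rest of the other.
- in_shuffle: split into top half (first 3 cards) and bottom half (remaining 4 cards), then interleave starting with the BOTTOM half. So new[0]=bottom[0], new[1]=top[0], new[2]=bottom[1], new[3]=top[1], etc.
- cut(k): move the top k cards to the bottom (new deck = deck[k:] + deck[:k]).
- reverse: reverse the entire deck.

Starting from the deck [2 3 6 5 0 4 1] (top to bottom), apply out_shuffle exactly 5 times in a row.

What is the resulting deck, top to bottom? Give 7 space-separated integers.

Answer: 2 6 0 1 3 5 4

Derivation:
After op 1 (out_shuffle): [2 0 3 4 6 1 5]
After op 2 (out_shuffle): [2 6 0 1 3 5 4]
After op 3 (out_shuffle): [2 3 6 5 0 4 1]
After op 4 (out_shuffle): [2 0 3 4 6 1 5]
After op 5 (out_shuffle): [2 6 0 1 3 5 4]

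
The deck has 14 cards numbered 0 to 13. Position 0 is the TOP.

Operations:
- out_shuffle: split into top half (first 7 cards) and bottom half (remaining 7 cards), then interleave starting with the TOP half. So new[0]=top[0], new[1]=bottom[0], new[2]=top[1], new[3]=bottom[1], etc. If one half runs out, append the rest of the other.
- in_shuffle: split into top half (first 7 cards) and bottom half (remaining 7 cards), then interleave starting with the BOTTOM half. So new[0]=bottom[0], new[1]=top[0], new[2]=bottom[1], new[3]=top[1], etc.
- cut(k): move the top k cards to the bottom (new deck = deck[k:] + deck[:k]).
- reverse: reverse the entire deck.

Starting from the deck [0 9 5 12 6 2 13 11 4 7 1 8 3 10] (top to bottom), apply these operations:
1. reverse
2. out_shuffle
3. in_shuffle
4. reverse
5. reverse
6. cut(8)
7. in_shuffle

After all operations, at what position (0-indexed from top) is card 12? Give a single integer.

Answer: 13

Derivation:
After op 1 (reverse): [10 3 8 1 7 4 11 13 2 6 12 5 9 0]
After op 2 (out_shuffle): [10 13 3 2 8 6 1 12 7 5 4 9 11 0]
After op 3 (in_shuffle): [12 10 7 13 5 3 4 2 9 8 11 6 0 1]
After op 4 (reverse): [1 0 6 11 8 9 2 4 3 5 13 7 10 12]
After op 5 (reverse): [12 10 7 13 5 3 4 2 9 8 11 6 0 1]
After op 6 (cut(8)): [9 8 11 6 0 1 12 10 7 13 5 3 4 2]
After op 7 (in_shuffle): [10 9 7 8 13 11 5 6 3 0 4 1 2 12]
Card 12 is at position 13.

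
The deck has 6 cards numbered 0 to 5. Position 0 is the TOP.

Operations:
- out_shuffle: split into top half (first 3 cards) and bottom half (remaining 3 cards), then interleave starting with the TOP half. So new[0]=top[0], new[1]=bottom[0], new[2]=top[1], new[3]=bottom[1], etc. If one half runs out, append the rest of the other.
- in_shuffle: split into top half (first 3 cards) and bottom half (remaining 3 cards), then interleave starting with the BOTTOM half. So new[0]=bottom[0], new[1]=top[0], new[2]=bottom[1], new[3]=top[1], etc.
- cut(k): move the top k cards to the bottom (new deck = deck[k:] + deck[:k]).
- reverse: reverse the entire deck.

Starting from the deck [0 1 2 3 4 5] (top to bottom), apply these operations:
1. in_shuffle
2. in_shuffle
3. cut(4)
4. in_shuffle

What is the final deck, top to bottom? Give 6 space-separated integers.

Answer: 3 2 5 4 0 1

Derivation:
After op 1 (in_shuffle): [3 0 4 1 5 2]
After op 2 (in_shuffle): [1 3 5 0 2 4]
After op 3 (cut(4)): [2 4 1 3 5 0]
After op 4 (in_shuffle): [3 2 5 4 0 1]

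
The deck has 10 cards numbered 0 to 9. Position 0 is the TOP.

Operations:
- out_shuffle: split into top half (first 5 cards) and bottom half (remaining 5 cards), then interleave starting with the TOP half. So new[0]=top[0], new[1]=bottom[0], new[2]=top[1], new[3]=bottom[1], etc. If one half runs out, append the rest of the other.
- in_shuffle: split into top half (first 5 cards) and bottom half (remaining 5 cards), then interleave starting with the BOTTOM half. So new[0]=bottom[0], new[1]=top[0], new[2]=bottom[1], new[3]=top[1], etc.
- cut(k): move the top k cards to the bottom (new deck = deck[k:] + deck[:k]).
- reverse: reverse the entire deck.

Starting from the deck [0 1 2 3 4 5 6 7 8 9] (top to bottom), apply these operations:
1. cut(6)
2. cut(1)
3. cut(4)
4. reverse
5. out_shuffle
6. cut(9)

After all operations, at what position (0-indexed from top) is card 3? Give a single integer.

Answer: 6

Derivation:
After op 1 (cut(6)): [6 7 8 9 0 1 2 3 4 5]
After op 2 (cut(1)): [7 8 9 0 1 2 3 4 5 6]
After op 3 (cut(4)): [1 2 3 4 5 6 7 8 9 0]
After op 4 (reverse): [0 9 8 7 6 5 4 3 2 1]
After op 5 (out_shuffle): [0 5 9 4 8 3 7 2 6 1]
After op 6 (cut(9)): [1 0 5 9 4 8 3 7 2 6]
Card 3 is at position 6.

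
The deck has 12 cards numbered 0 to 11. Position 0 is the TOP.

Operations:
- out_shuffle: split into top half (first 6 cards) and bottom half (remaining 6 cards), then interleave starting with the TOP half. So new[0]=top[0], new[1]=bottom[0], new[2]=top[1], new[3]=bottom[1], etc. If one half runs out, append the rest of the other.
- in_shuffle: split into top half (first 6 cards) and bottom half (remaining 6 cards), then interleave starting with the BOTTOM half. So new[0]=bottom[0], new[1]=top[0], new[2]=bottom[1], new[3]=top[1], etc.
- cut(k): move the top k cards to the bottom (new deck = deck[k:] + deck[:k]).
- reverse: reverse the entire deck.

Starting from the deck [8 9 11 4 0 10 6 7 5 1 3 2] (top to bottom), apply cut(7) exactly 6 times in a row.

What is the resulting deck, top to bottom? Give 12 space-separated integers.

Answer: 6 7 5 1 3 2 8 9 11 4 0 10

Derivation:
After op 1 (cut(7)): [7 5 1 3 2 8 9 11 4 0 10 6]
After op 2 (cut(7)): [11 4 0 10 6 7 5 1 3 2 8 9]
After op 3 (cut(7)): [1 3 2 8 9 11 4 0 10 6 7 5]
After op 4 (cut(7)): [0 10 6 7 5 1 3 2 8 9 11 4]
After op 5 (cut(7)): [2 8 9 11 4 0 10 6 7 5 1 3]
After op 6 (cut(7)): [6 7 5 1 3 2 8 9 11 4 0 10]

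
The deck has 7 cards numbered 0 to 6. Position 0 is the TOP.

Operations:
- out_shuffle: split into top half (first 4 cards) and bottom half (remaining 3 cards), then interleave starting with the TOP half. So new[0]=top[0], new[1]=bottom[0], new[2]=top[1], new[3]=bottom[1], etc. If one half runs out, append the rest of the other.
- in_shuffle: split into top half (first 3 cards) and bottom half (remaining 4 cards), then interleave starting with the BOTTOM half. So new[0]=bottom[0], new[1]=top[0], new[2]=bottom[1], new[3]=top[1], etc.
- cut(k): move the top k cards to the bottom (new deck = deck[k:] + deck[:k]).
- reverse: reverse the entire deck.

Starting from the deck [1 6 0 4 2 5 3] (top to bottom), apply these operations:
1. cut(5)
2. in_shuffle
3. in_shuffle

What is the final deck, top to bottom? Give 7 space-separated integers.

After op 1 (cut(5)): [5 3 1 6 0 4 2]
After op 2 (in_shuffle): [6 5 0 3 4 1 2]
After op 3 (in_shuffle): [3 6 4 5 1 0 2]

Answer: 3 6 4 5 1 0 2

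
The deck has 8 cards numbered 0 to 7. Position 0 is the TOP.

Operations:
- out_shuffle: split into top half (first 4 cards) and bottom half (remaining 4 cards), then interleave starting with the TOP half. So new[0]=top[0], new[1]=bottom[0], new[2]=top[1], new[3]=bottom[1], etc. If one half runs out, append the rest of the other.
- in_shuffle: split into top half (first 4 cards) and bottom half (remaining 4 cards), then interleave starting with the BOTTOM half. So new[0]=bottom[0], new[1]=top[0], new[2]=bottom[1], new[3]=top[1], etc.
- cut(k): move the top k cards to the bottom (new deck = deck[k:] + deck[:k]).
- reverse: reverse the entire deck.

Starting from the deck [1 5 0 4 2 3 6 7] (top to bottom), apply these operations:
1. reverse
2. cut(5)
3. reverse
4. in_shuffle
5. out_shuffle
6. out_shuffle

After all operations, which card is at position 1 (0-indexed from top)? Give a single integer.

Answer: 1

Derivation:
After op 1 (reverse): [7 6 3 2 4 0 5 1]
After op 2 (cut(5)): [0 5 1 7 6 3 2 4]
After op 3 (reverse): [4 2 3 6 7 1 5 0]
After op 4 (in_shuffle): [7 4 1 2 5 3 0 6]
After op 5 (out_shuffle): [7 5 4 3 1 0 2 6]
After op 6 (out_shuffle): [7 1 5 0 4 2 3 6]
Position 1: card 1.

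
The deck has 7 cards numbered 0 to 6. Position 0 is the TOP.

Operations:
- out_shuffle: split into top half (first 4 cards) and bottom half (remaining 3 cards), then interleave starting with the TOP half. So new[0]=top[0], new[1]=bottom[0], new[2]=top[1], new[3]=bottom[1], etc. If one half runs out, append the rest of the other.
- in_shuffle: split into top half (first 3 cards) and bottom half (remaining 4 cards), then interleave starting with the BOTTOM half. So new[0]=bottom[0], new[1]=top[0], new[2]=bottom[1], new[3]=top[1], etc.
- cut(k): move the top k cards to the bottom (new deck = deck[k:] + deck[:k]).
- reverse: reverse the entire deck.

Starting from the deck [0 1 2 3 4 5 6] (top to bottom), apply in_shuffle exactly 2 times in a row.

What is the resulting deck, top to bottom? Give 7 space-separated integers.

Answer: 1 3 5 0 2 4 6

Derivation:
After op 1 (in_shuffle): [3 0 4 1 5 2 6]
After op 2 (in_shuffle): [1 3 5 0 2 4 6]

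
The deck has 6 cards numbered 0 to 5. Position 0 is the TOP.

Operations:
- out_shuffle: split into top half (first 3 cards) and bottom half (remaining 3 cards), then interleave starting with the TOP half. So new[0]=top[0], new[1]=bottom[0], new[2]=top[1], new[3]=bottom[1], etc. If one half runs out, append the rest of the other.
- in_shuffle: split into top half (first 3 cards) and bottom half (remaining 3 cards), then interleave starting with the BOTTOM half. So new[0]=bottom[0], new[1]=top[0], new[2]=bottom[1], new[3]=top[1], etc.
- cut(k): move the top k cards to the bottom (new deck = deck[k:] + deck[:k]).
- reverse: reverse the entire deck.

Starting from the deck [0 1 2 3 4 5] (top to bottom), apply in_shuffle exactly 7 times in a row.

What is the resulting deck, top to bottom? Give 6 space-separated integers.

After op 1 (in_shuffle): [3 0 4 1 5 2]
After op 2 (in_shuffle): [1 3 5 0 2 4]
After op 3 (in_shuffle): [0 1 2 3 4 5]
After op 4 (in_shuffle): [3 0 4 1 5 2]
After op 5 (in_shuffle): [1 3 5 0 2 4]
After op 6 (in_shuffle): [0 1 2 3 4 5]
After op 7 (in_shuffle): [3 0 4 1 5 2]

Answer: 3 0 4 1 5 2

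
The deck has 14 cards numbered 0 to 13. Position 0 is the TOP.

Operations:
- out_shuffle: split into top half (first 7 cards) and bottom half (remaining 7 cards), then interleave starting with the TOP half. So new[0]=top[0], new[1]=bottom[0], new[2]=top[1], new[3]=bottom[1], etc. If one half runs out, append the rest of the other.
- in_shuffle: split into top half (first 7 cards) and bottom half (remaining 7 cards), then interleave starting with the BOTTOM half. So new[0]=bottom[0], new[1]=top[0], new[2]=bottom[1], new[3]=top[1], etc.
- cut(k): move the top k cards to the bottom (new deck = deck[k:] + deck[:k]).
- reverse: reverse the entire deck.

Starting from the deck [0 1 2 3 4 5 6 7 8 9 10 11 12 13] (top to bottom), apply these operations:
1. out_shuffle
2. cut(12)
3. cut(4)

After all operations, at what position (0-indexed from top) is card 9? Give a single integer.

After op 1 (out_shuffle): [0 7 1 8 2 9 3 10 4 11 5 12 6 13]
After op 2 (cut(12)): [6 13 0 7 1 8 2 9 3 10 4 11 5 12]
After op 3 (cut(4)): [1 8 2 9 3 10 4 11 5 12 6 13 0 7]
Card 9 is at position 3.

Answer: 3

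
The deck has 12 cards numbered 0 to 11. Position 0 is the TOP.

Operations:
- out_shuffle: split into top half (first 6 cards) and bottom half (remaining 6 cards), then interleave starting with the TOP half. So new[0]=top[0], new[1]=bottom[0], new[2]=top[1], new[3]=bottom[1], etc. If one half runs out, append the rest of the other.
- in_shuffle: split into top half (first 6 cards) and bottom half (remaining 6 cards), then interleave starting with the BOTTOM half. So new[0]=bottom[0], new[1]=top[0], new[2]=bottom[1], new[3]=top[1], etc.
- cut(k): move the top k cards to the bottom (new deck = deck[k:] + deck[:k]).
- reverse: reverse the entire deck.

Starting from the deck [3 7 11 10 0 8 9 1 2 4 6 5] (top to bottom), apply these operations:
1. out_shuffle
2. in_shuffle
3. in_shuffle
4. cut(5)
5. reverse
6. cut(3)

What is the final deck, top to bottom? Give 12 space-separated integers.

After op 1 (out_shuffle): [3 9 7 1 11 2 10 4 0 6 8 5]
After op 2 (in_shuffle): [10 3 4 9 0 7 6 1 8 11 5 2]
After op 3 (in_shuffle): [6 10 1 3 8 4 11 9 5 0 2 7]
After op 4 (cut(5)): [4 11 9 5 0 2 7 6 10 1 3 8]
After op 5 (reverse): [8 3 1 10 6 7 2 0 5 9 11 4]
After op 6 (cut(3)): [10 6 7 2 0 5 9 11 4 8 3 1]

Answer: 10 6 7 2 0 5 9 11 4 8 3 1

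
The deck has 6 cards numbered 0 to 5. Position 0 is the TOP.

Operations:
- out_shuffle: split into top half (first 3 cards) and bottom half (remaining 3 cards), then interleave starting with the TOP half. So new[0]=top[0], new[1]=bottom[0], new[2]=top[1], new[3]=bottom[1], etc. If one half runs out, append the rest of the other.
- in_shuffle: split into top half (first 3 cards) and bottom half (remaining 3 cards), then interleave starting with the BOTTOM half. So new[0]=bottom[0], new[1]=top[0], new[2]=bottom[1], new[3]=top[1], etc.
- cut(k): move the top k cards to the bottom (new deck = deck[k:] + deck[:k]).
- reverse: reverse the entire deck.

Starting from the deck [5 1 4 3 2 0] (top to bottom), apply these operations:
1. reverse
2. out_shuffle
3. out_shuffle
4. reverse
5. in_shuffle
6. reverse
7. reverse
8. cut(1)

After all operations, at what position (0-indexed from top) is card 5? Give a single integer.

Answer: 0

Derivation:
After op 1 (reverse): [0 2 3 4 1 5]
After op 2 (out_shuffle): [0 4 2 1 3 5]
After op 3 (out_shuffle): [0 1 4 3 2 5]
After op 4 (reverse): [5 2 3 4 1 0]
After op 5 (in_shuffle): [4 5 1 2 0 3]
After op 6 (reverse): [3 0 2 1 5 4]
After op 7 (reverse): [4 5 1 2 0 3]
After op 8 (cut(1)): [5 1 2 0 3 4]
Card 5 is at position 0.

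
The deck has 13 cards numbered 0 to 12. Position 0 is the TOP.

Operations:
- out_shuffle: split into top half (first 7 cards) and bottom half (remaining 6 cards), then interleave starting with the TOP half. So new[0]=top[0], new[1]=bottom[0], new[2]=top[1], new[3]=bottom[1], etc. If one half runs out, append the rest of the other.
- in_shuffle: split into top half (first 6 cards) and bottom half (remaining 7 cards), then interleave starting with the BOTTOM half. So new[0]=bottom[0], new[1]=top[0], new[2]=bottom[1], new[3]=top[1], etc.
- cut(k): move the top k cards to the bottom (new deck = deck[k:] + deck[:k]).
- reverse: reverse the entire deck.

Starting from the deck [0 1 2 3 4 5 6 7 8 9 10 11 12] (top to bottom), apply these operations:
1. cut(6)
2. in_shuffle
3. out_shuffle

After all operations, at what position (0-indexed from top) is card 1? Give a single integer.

After op 1 (cut(6)): [6 7 8 9 10 11 12 0 1 2 3 4 5]
After op 2 (in_shuffle): [12 6 0 7 1 8 2 9 3 10 4 11 5]
After op 3 (out_shuffle): [12 9 6 3 0 10 7 4 1 11 8 5 2]
Card 1 is at position 8.

Answer: 8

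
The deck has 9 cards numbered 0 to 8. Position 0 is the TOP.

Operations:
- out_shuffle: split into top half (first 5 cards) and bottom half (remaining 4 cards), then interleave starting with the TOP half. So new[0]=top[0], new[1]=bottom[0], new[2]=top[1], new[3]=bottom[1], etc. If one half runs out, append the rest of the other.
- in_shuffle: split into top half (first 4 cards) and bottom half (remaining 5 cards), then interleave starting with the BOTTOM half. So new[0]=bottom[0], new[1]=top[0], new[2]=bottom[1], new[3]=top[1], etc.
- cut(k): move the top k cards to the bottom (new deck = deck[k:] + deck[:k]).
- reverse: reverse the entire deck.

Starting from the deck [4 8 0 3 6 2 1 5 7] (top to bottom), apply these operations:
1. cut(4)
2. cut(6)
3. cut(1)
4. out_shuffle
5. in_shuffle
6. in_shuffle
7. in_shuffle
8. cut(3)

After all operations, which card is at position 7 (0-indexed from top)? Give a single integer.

After op 1 (cut(4)): [6 2 1 5 7 4 8 0 3]
After op 2 (cut(6)): [8 0 3 6 2 1 5 7 4]
After op 3 (cut(1)): [0 3 6 2 1 5 7 4 8]
After op 4 (out_shuffle): [0 5 3 7 6 4 2 8 1]
After op 5 (in_shuffle): [6 0 4 5 2 3 8 7 1]
After op 6 (in_shuffle): [2 6 3 0 8 4 7 5 1]
After op 7 (in_shuffle): [8 2 4 6 7 3 5 0 1]
After op 8 (cut(3)): [6 7 3 5 0 1 8 2 4]
Position 7: card 2.

Answer: 2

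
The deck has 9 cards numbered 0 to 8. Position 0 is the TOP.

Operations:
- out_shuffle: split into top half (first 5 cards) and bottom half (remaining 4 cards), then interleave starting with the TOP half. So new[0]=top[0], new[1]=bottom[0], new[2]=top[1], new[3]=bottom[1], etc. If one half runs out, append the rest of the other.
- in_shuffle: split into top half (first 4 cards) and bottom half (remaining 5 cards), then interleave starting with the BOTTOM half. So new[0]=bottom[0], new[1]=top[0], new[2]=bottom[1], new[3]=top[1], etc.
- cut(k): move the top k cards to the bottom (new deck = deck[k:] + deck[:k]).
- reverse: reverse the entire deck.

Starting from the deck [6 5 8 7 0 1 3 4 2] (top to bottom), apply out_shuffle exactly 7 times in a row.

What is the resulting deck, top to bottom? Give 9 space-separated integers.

Answer: 6 1 5 3 8 4 7 2 0

Derivation:
After op 1 (out_shuffle): [6 1 5 3 8 4 7 2 0]
After op 2 (out_shuffle): [6 4 1 7 5 2 3 0 8]
After op 3 (out_shuffle): [6 2 4 3 1 0 7 8 5]
After op 4 (out_shuffle): [6 0 2 7 4 8 3 5 1]
After op 5 (out_shuffle): [6 8 0 3 2 5 7 1 4]
After op 6 (out_shuffle): [6 5 8 7 0 1 3 4 2]
After op 7 (out_shuffle): [6 1 5 3 8 4 7 2 0]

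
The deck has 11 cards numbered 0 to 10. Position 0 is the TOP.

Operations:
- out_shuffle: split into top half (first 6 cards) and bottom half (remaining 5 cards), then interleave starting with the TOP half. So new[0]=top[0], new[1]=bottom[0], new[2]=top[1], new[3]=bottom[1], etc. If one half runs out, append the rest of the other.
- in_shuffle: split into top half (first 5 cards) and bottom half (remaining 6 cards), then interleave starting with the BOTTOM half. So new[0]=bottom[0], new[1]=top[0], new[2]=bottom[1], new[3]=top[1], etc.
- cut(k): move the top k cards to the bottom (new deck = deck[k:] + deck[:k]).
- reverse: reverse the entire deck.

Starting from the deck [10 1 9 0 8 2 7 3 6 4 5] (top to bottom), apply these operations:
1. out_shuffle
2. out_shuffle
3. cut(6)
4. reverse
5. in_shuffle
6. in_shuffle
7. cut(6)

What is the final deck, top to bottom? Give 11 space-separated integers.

Answer: 5 1 0 2 3 4 10 9 8 7 6

Derivation:
After op 1 (out_shuffle): [10 7 1 3 9 6 0 4 8 5 2]
After op 2 (out_shuffle): [10 0 7 4 1 8 3 5 9 2 6]
After op 3 (cut(6)): [3 5 9 2 6 10 0 7 4 1 8]
After op 4 (reverse): [8 1 4 7 0 10 6 2 9 5 3]
After op 5 (in_shuffle): [10 8 6 1 2 4 9 7 5 0 3]
After op 6 (in_shuffle): [4 10 9 8 7 6 5 1 0 2 3]
After op 7 (cut(6)): [5 1 0 2 3 4 10 9 8 7 6]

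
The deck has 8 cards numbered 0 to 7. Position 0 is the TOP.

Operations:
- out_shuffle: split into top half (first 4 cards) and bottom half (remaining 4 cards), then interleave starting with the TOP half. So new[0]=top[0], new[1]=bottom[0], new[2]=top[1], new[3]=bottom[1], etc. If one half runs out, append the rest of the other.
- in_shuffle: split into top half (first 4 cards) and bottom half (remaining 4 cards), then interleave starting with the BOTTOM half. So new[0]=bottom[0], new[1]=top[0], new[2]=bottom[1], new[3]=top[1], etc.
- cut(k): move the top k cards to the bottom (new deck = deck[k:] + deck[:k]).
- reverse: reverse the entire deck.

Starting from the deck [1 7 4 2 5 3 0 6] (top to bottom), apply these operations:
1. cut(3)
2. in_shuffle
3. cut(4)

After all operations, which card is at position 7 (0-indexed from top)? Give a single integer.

After op 1 (cut(3)): [2 5 3 0 6 1 7 4]
After op 2 (in_shuffle): [6 2 1 5 7 3 4 0]
After op 3 (cut(4)): [7 3 4 0 6 2 1 5]
Position 7: card 5.

Answer: 5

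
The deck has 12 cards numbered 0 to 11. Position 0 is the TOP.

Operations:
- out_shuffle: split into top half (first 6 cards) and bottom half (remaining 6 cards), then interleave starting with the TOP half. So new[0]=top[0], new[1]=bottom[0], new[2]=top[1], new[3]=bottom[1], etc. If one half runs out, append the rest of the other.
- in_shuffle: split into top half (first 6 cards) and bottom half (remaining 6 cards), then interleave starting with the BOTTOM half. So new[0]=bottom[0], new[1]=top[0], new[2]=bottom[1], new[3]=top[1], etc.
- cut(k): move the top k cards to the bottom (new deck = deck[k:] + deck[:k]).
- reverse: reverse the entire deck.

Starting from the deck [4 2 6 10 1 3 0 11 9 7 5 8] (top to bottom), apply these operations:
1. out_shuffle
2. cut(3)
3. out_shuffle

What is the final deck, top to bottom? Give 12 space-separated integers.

Answer: 11 5 6 3 9 8 10 4 7 0 1 2

Derivation:
After op 1 (out_shuffle): [4 0 2 11 6 9 10 7 1 5 3 8]
After op 2 (cut(3)): [11 6 9 10 7 1 5 3 8 4 0 2]
After op 3 (out_shuffle): [11 5 6 3 9 8 10 4 7 0 1 2]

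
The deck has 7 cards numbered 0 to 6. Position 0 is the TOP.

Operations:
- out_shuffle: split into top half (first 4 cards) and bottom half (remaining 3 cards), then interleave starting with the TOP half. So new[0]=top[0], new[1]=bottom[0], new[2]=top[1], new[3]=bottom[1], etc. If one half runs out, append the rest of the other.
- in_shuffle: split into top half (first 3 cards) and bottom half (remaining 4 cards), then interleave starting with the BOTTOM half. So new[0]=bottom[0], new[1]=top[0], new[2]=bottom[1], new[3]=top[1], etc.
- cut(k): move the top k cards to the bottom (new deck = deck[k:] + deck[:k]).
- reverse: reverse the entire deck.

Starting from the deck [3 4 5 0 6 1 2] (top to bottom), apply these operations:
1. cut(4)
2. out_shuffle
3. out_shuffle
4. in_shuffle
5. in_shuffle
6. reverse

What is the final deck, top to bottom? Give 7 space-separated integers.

After op 1 (cut(4)): [6 1 2 3 4 5 0]
After op 2 (out_shuffle): [6 4 1 5 2 0 3]
After op 3 (out_shuffle): [6 2 4 0 1 3 5]
After op 4 (in_shuffle): [0 6 1 2 3 4 5]
After op 5 (in_shuffle): [2 0 3 6 4 1 5]
After op 6 (reverse): [5 1 4 6 3 0 2]

Answer: 5 1 4 6 3 0 2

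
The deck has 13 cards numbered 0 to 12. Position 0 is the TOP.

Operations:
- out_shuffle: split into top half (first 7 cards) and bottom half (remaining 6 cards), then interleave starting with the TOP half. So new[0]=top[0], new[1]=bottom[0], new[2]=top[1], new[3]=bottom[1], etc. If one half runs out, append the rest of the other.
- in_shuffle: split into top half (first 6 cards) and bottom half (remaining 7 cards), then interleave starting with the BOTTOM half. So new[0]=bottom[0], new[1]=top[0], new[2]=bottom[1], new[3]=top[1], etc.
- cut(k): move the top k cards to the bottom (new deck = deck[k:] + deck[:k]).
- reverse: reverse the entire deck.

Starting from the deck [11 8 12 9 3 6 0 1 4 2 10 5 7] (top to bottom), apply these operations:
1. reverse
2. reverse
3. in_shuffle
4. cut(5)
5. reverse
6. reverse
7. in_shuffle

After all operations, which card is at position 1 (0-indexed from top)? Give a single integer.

Answer: 12

Derivation:
After op 1 (reverse): [7 5 10 2 4 1 0 6 3 9 12 8 11]
After op 2 (reverse): [11 8 12 9 3 6 0 1 4 2 10 5 7]
After op 3 (in_shuffle): [0 11 1 8 4 12 2 9 10 3 5 6 7]
After op 4 (cut(5)): [12 2 9 10 3 5 6 7 0 11 1 8 4]
After op 5 (reverse): [4 8 1 11 0 7 6 5 3 10 9 2 12]
After op 6 (reverse): [12 2 9 10 3 5 6 7 0 11 1 8 4]
After op 7 (in_shuffle): [6 12 7 2 0 9 11 10 1 3 8 5 4]
Position 1: card 12.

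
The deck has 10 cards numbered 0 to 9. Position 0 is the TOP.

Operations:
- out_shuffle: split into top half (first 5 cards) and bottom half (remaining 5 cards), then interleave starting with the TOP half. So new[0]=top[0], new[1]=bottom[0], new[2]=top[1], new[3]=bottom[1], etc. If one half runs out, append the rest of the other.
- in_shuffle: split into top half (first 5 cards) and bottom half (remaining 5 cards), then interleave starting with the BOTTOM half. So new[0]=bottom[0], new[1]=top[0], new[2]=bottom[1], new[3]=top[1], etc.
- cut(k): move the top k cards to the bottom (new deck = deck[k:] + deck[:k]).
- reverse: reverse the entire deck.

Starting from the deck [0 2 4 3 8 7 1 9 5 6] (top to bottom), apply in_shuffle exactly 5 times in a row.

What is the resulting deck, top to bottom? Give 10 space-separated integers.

After op 1 (in_shuffle): [7 0 1 2 9 4 5 3 6 8]
After op 2 (in_shuffle): [4 7 5 0 3 1 6 2 8 9]
After op 3 (in_shuffle): [1 4 6 7 2 5 8 0 9 3]
After op 4 (in_shuffle): [5 1 8 4 0 6 9 7 3 2]
After op 5 (in_shuffle): [6 5 9 1 7 8 3 4 2 0]

Answer: 6 5 9 1 7 8 3 4 2 0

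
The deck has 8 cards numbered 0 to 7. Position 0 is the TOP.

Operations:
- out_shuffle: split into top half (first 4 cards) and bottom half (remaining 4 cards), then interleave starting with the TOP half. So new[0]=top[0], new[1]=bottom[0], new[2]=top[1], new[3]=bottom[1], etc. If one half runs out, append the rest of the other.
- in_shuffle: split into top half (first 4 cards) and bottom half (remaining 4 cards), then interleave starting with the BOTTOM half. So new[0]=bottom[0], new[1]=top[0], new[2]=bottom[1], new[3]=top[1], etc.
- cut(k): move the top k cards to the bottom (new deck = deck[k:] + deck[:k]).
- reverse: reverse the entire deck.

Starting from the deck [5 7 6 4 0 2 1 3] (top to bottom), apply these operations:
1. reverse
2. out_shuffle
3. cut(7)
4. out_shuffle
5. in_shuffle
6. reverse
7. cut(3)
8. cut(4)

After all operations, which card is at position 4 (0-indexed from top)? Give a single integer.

Answer: 1

Derivation:
After op 1 (reverse): [3 1 2 0 4 6 7 5]
After op 2 (out_shuffle): [3 4 1 6 2 7 0 5]
After op 3 (cut(7)): [5 3 4 1 6 2 7 0]
After op 4 (out_shuffle): [5 6 3 2 4 7 1 0]
After op 5 (in_shuffle): [4 5 7 6 1 3 0 2]
After op 6 (reverse): [2 0 3 1 6 7 5 4]
After op 7 (cut(3)): [1 6 7 5 4 2 0 3]
After op 8 (cut(4)): [4 2 0 3 1 6 7 5]
Position 4: card 1.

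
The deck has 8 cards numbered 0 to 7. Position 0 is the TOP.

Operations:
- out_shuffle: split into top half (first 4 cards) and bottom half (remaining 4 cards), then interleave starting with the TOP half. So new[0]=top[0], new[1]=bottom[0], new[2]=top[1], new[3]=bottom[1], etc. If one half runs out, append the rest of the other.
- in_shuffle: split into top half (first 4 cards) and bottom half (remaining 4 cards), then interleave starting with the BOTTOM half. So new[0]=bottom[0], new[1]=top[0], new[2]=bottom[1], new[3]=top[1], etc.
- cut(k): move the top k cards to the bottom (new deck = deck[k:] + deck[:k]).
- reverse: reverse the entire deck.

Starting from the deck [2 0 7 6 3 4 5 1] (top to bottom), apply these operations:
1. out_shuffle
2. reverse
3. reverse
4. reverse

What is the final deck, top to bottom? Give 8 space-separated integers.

After op 1 (out_shuffle): [2 3 0 4 7 5 6 1]
After op 2 (reverse): [1 6 5 7 4 0 3 2]
After op 3 (reverse): [2 3 0 4 7 5 6 1]
After op 4 (reverse): [1 6 5 7 4 0 3 2]

Answer: 1 6 5 7 4 0 3 2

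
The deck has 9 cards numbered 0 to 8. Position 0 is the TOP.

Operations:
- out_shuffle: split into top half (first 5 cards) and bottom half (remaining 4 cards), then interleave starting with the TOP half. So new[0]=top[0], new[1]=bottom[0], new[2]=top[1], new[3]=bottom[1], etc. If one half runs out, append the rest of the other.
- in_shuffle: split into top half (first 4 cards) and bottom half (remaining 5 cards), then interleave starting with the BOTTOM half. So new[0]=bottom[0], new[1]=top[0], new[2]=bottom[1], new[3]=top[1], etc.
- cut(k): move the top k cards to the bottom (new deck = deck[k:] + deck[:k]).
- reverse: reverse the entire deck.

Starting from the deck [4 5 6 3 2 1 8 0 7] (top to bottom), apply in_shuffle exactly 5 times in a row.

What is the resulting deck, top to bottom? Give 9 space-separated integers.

Answer: 5 3 1 0 4 6 2 8 7

Derivation:
After op 1 (in_shuffle): [2 4 1 5 8 6 0 3 7]
After op 2 (in_shuffle): [8 2 6 4 0 1 3 5 7]
After op 3 (in_shuffle): [0 8 1 2 3 6 5 4 7]
After op 4 (in_shuffle): [3 0 6 8 5 1 4 2 7]
After op 5 (in_shuffle): [5 3 1 0 4 6 2 8 7]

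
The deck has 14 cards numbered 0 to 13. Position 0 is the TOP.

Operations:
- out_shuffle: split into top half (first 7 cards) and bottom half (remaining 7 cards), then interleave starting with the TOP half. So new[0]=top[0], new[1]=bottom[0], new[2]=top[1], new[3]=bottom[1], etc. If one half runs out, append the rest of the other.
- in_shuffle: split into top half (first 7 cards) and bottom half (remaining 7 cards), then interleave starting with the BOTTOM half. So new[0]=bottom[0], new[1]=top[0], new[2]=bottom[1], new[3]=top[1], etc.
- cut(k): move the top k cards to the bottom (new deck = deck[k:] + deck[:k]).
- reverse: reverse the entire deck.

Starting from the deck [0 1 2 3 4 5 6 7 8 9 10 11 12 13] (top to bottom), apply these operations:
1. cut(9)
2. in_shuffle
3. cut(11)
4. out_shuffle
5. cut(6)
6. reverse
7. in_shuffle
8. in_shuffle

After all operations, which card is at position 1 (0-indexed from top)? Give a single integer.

After op 1 (cut(9)): [9 10 11 12 13 0 1 2 3 4 5 6 7 8]
After op 2 (in_shuffle): [2 9 3 10 4 11 5 12 6 13 7 0 8 1]
After op 3 (cut(11)): [0 8 1 2 9 3 10 4 11 5 12 6 13 7]
After op 4 (out_shuffle): [0 4 8 11 1 5 2 12 9 6 3 13 10 7]
After op 5 (cut(6)): [2 12 9 6 3 13 10 7 0 4 8 11 1 5]
After op 6 (reverse): [5 1 11 8 4 0 7 10 13 3 6 9 12 2]
After op 7 (in_shuffle): [10 5 13 1 3 11 6 8 9 4 12 0 2 7]
After op 8 (in_shuffle): [8 10 9 5 4 13 12 1 0 3 2 11 7 6]
Position 1: card 10.

Answer: 10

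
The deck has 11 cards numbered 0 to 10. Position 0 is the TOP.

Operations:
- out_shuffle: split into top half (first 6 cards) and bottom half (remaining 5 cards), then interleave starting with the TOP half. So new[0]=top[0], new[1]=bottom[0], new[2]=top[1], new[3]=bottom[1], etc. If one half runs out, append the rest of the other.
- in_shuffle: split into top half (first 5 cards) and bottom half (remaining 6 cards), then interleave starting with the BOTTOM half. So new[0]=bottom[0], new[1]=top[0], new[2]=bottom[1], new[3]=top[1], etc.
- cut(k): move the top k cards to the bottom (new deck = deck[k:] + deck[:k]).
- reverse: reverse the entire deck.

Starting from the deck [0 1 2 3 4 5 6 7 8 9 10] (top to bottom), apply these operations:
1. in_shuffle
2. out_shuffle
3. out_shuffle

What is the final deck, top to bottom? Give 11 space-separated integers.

Answer: 5 1 8 4 0 7 3 10 6 2 9

Derivation:
After op 1 (in_shuffle): [5 0 6 1 7 2 8 3 9 4 10]
After op 2 (out_shuffle): [5 8 0 3 6 9 1 4 7 10 2]
After op 3 (out_shuffle): [5 1 8 4 0 7 3 10 6 2 9]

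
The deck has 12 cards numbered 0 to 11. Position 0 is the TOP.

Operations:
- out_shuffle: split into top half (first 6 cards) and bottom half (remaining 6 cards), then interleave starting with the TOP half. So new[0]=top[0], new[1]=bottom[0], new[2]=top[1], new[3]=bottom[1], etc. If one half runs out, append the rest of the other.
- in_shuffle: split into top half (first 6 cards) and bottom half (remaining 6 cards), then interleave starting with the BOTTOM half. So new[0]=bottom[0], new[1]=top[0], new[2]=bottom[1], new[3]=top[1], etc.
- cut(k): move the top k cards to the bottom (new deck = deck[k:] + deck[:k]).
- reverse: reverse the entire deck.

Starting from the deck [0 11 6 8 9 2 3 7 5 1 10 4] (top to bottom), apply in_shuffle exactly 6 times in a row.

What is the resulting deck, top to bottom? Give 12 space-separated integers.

After op 1 (in_shuffle): [3 0 7 11 5 6 1 8 10 9 4 2]
After op 2 (in_shuffle): [1 3 8 0 10 7 9 11 4 5 2 6]
After op 3 (in_shuffle): [9 1 11 3 4 8 5 0 2 10 6 7]
After op 4 (in_shuffle): [5 9 0 1 2 11 10 3 6 4 7 8]
After op 5 (in_shuffle): [10 5 3 9 6 0 4 1 7 2 8 11]
After op 6 (in_shuffle): [4 10 1 5 7 3 2 9 8 6 11 0]

Answer: 4 10 1 5 7 3 2 9 8 6 11 0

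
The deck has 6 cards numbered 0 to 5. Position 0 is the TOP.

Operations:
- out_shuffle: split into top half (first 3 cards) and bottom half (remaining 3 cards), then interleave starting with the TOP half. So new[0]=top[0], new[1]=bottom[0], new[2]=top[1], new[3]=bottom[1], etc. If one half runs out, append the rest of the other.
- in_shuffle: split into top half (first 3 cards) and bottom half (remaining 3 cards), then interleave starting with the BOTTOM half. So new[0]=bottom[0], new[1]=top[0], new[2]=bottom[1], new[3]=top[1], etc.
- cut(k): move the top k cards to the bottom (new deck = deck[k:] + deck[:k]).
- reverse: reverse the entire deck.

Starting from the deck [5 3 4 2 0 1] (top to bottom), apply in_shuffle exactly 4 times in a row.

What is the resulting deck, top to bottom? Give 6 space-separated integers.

Answer: 2 5 0 3 1 4

Derivation:
After op 1 (in_shuffle): [2 5 0 3 1 4]
After op 2 (in_shuffle): [3 2 1 5 4 0]
After op 3 (in_shuffle): [5 3 4 2 0 1]
After op 4 (in_shuffle): [2 5 0 3 1 4]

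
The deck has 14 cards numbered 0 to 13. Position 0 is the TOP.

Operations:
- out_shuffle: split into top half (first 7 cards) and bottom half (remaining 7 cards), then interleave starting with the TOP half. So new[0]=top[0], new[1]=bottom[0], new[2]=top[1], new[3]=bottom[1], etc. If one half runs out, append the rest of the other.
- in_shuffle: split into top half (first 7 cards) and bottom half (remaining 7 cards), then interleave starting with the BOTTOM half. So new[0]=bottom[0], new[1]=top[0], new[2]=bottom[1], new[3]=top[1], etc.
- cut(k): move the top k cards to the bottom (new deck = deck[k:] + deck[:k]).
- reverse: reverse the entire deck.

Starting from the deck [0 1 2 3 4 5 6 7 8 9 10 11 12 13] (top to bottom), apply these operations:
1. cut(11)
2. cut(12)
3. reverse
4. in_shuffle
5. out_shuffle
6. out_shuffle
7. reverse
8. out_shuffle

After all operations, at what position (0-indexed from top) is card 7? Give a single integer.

After op 1 (cut(11)): [11 12 13 0 1 2 3 4 5 6 7 8 9 10]
After op 2 (cut(12)): [9 10 11 12 13 0 1 2 3 4 5 6 7 8]
After op 3 (reverse): [8 7 6 5 4 3 2 1 0 13 12 11 10 9]
After op 4 (in_shuffle): [1 8 0 7 13 6 12 5 11 4 10 3 9 2]
After op 5 (out_shuffle): [1 5 8 11 0 4 7 10 13 3 6 9 12 2]
After op 6 (out_shuffle): [1 10 5 13 8 3 11 6 0 9 4 12 7 2]
After op 7 (reverse): [2 7 12 4 9 0 6 11 3 8 13 5 10 1]
After op 8 (out_shuffle): [2 11 7 3 12 8 4 13 9 5 0 10 6 1]
Card 7 is at position 2.

Answer: 2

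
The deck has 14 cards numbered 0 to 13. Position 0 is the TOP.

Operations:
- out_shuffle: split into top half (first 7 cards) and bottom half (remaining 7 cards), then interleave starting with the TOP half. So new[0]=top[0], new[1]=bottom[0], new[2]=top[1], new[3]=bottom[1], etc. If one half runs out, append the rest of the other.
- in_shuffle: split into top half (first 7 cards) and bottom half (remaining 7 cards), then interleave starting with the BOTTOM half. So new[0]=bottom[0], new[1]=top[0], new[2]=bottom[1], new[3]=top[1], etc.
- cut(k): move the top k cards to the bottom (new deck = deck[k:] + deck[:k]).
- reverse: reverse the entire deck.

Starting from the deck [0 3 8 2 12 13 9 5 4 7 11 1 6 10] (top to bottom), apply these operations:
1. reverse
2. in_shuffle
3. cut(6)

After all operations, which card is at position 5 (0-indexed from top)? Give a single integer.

After op 1 (reverse): [10 6 1 11 7 4 5 9 13 12 2 8 3 0]
After op 2 (in_shuffle): [9 10 13 6 12 1 2 11 8 7 3 4 0 5]
After op 3 (cut(6)): [2 11 8 7 3 4 0 5 9 10 13 6 12 1]
Position 5: card 4.

Answer: 4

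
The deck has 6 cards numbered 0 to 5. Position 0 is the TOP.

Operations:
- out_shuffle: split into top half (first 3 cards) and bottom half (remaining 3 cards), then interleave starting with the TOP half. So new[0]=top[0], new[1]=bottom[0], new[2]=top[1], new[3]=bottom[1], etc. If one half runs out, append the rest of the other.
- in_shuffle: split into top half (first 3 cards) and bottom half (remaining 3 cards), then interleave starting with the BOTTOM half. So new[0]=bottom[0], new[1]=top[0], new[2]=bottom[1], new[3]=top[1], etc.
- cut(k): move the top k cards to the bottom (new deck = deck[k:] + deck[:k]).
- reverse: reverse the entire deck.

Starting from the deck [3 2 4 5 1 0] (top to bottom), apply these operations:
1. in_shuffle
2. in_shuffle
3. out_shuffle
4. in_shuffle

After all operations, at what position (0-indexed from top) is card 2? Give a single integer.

Answer: 1

Derivation:
After op 1 (in_shuffle): [5 3 1 2 0 4]
After op 2 (in_shuffle): [2 5 0 3 4 1]
After op 3 (out_shuffle): [2 3 5 4 0 1]
After op 4 (in_shuffle): [4 2 0 3 1 5]
Card 2 is at position 1.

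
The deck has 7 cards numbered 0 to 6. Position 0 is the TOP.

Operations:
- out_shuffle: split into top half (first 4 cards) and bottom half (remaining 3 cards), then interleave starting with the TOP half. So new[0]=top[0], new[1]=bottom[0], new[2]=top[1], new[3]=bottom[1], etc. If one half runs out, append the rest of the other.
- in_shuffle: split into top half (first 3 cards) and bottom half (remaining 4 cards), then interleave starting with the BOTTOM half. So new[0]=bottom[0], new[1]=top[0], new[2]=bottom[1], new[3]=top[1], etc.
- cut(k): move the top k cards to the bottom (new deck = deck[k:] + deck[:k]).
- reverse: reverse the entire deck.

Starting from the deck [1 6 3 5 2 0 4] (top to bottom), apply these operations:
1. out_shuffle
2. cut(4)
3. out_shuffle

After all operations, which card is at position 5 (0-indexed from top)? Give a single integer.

After op 1 (out_shuffle): [1 2 6 0 3 4 5]
After op 2 (cut(4)): [3 4 5 1 2 6 0]
After op 3 (out_shuffle): [3 2 4 6 5 0 1]
Position 5: card 0.

Answer: 0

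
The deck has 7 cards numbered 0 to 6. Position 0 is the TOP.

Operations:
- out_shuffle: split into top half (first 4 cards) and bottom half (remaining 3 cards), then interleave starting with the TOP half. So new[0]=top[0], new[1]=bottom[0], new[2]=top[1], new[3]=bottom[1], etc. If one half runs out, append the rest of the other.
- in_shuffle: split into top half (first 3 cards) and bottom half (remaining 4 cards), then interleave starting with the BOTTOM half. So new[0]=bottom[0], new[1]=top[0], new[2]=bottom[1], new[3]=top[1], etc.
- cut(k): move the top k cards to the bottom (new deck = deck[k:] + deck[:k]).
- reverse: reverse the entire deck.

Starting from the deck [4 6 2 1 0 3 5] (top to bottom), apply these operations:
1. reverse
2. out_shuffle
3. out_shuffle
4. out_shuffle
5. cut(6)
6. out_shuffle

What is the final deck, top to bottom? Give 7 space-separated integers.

After op 1 (reverse): [5 3 0 1 2 6 4]
After op 2 (out_shuffle): [5 2 3 6 0 4 1]
After op 3 (out_shuffle): [5 0 2 4 3 1 6]
After op 4 (out_shuffle): [5 3 0 1 2 6 4]
After op 5 (cut(6)): [4 5 3 0 1 2 6]
After op 6 (out_shuffle): [4 1 5 2 3 6 0]

Answer: 4 1 5 2 3 6 0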